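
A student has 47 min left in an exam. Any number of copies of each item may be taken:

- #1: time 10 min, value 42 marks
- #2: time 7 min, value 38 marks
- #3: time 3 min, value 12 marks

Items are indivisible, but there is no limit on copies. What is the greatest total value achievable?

240 marks

Best value-per-unit is #2 at 38/7; filling with it alone gives 6×38 = 228.
Optimal mix: 6×#2 + 1×#3 → time 45, value 240.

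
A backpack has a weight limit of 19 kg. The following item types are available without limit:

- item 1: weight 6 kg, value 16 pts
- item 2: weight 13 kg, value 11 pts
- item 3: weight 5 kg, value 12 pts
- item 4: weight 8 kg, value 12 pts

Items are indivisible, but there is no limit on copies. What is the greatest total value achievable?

48 pts

Best value-per-unit is item 1 at 16/6, and filling with it alone uses weight 3×6=18. No mix of the others beats 3×16 = 48.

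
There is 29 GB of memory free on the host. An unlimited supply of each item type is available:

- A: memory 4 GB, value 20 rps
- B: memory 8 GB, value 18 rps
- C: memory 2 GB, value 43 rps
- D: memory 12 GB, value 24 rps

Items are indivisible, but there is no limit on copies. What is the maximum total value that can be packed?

Best value-per-unit is C at 43/2, and filling with it alone uses memory 14×2=28. No mix of the others beats 14×43 = 602.

602 rps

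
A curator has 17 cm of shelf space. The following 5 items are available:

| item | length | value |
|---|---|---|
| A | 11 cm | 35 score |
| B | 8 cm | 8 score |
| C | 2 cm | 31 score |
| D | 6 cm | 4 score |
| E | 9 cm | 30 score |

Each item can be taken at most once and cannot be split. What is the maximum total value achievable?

66 score

Check high-value combinations within 17 cm:
- A+C: length 11+2=13, value 35+31=66
- C+D+E: length 2+6+9=17, value 31+4+30=65
- C+E: length 2+9=11, value 31+30=61
Best: 66 score.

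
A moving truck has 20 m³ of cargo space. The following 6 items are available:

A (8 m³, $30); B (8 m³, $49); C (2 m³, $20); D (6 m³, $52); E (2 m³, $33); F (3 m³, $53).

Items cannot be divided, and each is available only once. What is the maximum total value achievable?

$187

Check high-value combinations within 20 m³:
- B+D+E+F: volume 8+6+2+3=19, value 49+52+33+53=187
- B+C+D+F: volume 8+2+6+3=19, value 49+20+52+53=174
- A+D+E+F: volume 8+6+2+3=19, value 30+52+33+53=168
- C+D+E+F: volume 2+6+2+3=13, value 20+52+33+53=158
- B+C+E+F: volume 8+2+2+3=15, value 49+20+33+53=155
Best: $187.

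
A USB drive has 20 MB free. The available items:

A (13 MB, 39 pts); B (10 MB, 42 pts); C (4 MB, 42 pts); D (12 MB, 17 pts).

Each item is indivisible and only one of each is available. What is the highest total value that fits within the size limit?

This is a 0/1 knapsack; check combinations near the capacity.
- B+C: size 10+4=14, value 42+42=84
- A+C: size 13+4=17, value 39+42=81
- C+D: size 4+12=16, value 42+17=59
- C: size 4, value 42
- B: size 10, value 42
Best: 84 pts.

84 pts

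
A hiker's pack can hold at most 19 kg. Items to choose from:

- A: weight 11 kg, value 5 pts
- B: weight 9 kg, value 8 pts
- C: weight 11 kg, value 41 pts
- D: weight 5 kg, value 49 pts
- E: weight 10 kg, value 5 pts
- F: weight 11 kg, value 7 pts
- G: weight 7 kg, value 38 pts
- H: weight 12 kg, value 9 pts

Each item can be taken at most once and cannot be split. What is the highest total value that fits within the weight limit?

Check high-value combinations within 19 kg:
- C+D: weight 11+5=16, value 41+49=90
- D+G: weight 5+7=12, value 49+38=87
- C+G: weight 11+7=18, value 41+38=79
Best: 90 pts.

90 pts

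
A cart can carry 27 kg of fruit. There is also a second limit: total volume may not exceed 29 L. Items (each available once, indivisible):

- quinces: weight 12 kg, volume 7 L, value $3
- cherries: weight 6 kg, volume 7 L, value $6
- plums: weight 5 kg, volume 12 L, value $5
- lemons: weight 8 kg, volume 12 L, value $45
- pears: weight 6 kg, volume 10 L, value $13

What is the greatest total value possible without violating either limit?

Feasible sets respecting both limits:
- cherries+lemons+pears: weight 20, volume 29, value 64
- quinces+lemons+pears: weight 26, volume 29, value 61
- lemons+pears: weight 14, volume 22, value 58
Best: $64.

$64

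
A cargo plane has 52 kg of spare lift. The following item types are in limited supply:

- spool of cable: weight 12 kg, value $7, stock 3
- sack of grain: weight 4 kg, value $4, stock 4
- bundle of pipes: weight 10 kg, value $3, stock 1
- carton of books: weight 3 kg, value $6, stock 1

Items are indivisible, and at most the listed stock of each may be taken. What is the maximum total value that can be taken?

$39

Best selections within weight 52 and stock limits:
- 3×spool of cable + 3×sack of grain + 1×carton of books: weight 51, value 39
- 3×spool of cable + 4×sack of grain: weight 52, value 37
- 2×spool of cable + 4×sack of grain + 1×carton of books: weight 43, value 36
Best: $39.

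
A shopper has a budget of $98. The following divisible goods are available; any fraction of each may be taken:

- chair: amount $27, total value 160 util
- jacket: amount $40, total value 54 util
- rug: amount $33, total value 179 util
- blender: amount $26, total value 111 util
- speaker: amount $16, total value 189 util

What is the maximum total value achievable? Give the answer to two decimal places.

Take in order of value per unit:
- speaker (189/16 per unit): all 16 → value 189, running total 189.00
- chair (160/27 per unit): all 27 → value 160, running total 349.00
- rug (179/33 per unit): all 33 → value 179, running total 528.00
- blender (111/26 per unit): 22 of 26 → value 22×111/26 = 93.9231, running total 621.92
Total 621.92.

621.92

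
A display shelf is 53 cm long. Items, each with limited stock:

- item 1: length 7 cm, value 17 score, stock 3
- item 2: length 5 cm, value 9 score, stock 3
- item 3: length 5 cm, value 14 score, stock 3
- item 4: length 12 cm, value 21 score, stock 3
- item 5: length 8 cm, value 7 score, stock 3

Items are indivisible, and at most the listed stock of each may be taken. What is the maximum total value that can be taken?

Top feasible selections:
- 3×item 1 + 1×item 2 + 3×item 3 + 1×item 4: length 53, value 123
- 3×item 1 + 3×item 2 + 3×item 3: length 51, value 120
Best: 123 score.

123 score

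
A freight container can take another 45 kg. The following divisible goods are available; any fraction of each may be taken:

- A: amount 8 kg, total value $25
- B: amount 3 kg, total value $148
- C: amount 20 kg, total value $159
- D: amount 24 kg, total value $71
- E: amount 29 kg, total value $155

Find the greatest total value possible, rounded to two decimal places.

Take in order of value per unit:
- B (148/3 per unit): all 3 → value 148, running total 148.00
- C (159/20 per unit): all 20 → value 159, running total 307.00
- E (155/29 per unit): 22 of 29 → value 22×155/29 = 117.5862, running total 424.59
Total 424.59.

424.59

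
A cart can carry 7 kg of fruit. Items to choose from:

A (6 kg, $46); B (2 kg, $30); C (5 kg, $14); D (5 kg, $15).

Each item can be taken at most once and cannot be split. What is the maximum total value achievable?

$46

Check high-value combinations within 7 kg:
- A: weight 6, value 46
- B+D: weight 2+5=7, value 30+15=45
- B+C: weight 2+5=7, value 30+14=44
- B: weight 2, value 30
- D: weight 5, value 15
Best: $46.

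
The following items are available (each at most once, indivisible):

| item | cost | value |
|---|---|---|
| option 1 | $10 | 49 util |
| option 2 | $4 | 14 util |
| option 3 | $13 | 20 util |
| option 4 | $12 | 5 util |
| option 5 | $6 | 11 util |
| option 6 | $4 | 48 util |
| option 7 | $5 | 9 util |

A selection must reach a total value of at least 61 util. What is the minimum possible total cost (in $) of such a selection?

8

Subsets with value ≥ 61, sorted by total cost:
- option 2+option 6: cost 8, value 62
- option 2+option 6+option 7: cost 13, value 71
- option 1+option 6: cost 14, value 97
Minimum cost: 8 $.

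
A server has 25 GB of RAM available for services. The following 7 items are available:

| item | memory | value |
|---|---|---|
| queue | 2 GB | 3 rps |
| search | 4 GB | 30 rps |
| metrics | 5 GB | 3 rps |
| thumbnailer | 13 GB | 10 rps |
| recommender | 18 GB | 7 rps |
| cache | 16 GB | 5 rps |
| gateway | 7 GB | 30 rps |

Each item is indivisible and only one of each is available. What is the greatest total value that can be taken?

Check high-value combinations within 25 GB:
- search+thumbnailer+gateway: memory 4+13+7=24, value 30+10+30=70
- queue+search+metrics+gateway: memory 2+4+5+7=18, value 3+30+3+30=66
- queue+search+gateway: memory 2+4+7=13, value 3+30+30=63
- search+metrics+gateway: memory 4+5+7=16, value 30+3+30=63
- search+gateway: memory 4+7=11, value 30+30=60
Best: 70 rps.

70 rps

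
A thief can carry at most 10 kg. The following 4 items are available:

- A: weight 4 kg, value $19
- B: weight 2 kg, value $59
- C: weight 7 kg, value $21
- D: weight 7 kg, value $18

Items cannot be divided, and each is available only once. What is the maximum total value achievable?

$80

Check high-value combinations within 10 kg:
- B+C: weight 2+7=9, value 59+21=80
- A+B: weight 4+2=6, value 19+59=78
- B+D: weight 2+7=9, value 59+18=77
- B: weight 2, value 59
- C: weight 7, value 21
Best: $80.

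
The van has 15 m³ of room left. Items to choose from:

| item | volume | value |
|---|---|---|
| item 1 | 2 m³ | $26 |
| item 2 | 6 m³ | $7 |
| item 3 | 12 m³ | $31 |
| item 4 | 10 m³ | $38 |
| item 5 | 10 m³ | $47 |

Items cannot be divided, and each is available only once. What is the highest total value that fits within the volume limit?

Check high-value combinations within 15 m³:
- item 1+item 5: volume 2+10=12, value 26+47=73
- item 1+item 4: volume 2+10=12, value 26+38=64
- item 1+item 3: volume 2+12=14, value 26+31=57
- item 5: volume 10, value 47
Best: $73.

$73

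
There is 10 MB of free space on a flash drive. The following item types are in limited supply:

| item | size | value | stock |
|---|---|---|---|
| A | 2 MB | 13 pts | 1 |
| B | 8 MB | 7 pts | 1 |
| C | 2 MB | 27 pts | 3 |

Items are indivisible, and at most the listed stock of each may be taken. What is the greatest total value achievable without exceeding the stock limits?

Best selections within size 10 and stock limits:
- 1×A + 3×C: size 8, value 94
- 3×C: size 6, value 81
Best: 94 pts.

94 pts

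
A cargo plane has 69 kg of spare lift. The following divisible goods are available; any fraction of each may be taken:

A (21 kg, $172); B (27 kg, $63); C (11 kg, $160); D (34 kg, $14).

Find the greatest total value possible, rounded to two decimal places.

Take in order of value per unit:
- C (160/11 per unit): all 11 → value 160, running total 160.00
- A (172/21 per unit): all 21 → value 172, running total 332.00
- B (63/27 per unit): all 27 → value 63, running total 395.00
- D (14/34 per unit): 10 of 34 → value 10×14/34 = 4.1176, running total 399.12
Total 399.12.

399.12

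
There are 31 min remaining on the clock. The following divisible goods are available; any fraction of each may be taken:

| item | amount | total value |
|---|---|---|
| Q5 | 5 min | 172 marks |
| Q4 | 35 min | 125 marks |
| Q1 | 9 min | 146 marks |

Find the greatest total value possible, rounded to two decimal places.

Take in order of value per unit:
- Q5 (172/5 per unit): all 5 → value 172, running total 172.00
- Q1 (146/9 per unit): all 9 → value 146, running total 318.00
- Q4 (125/35 per unit): 17 of 35 → value 17×125/35 = 60.7143, running total 378.71
Total 378.71.

378.71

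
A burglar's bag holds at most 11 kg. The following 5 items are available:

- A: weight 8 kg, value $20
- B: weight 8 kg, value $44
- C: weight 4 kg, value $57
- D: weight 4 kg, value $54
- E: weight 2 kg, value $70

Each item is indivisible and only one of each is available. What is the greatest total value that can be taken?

$181

Check high-value combinations within 11 kg:
- C+D+E: weight 4+4+2=10, value 57+54+70=181
- C+E: weight 4+2=6, value 57+70=127
- D+E: weight 4+2=6, value 54+70=124
Best: $181.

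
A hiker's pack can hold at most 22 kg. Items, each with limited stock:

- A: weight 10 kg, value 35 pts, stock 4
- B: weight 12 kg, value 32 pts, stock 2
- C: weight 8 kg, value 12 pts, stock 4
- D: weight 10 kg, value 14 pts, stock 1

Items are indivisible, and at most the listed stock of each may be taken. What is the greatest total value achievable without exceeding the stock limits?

70 pts

Best selections within weight 22 and stock limits:
- 2×A: weight 20, value 70
- 1×A + 1×B: weight 22, value 67
- 1×A + 1×D: weight 20, value 49
Best: 70 pts.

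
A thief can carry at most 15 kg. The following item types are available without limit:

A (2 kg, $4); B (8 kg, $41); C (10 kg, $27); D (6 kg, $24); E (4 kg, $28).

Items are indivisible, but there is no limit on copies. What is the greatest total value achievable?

$88

Best value-per-unit is E at 28/4; filling with it alone gives 3×28 = 84.
Optimal mix: 1×A + 3×E → weight 14, value 88.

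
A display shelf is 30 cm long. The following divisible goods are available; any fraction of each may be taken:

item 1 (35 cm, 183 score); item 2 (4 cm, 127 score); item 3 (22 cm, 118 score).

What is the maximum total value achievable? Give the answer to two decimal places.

Take in order of value per unit:
- item 2 (127/4 per unit): all 4 → value 127, running total 127.00
- item 3 (118/22 per unit): all 22 → value 118, running total 245.00
- item 1 (183/35 per unit): 4 of 35 → value 4×183/35 = 20.9143, running total 265.91
Total 265.91.

265.91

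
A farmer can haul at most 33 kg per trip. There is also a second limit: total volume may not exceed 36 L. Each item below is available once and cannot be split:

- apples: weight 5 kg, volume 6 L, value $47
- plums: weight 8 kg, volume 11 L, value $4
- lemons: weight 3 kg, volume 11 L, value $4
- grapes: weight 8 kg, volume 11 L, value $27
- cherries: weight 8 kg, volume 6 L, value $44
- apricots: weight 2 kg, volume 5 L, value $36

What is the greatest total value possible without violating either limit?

Feasible sets respecting both limits:
- apples+grapes+cherries+apricots: weight 23, volume 28, value 154
- apples+plums+cherries+apricots: weight 23, volume 28, value 131
- apples+lemons+cherries+apricots: weight 18, volume 28, value 131
- apples+cherries+apricots: weight 15, volume 17, value 127
Best: $154.

$154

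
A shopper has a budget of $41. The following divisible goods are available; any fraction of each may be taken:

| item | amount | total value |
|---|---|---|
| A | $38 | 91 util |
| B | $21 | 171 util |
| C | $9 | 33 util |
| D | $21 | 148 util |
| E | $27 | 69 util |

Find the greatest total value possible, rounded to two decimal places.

311.95

Take in order of value per unit:
- B (171/21 per unit): all 21 → value 171, running total 171.00
- D (148/21 per unit): 20 of 21 → value 20×148/21 = 140.9524, running total 311.95
Total 311.95.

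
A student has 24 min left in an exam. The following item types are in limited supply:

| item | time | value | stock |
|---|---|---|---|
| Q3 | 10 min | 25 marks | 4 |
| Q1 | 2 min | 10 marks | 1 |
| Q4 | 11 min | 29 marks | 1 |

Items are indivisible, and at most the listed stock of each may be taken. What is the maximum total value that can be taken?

Best selections within time 24 and stock limits:
- 1×Q3 + 1×Q1 + 1×Q4: time 23, value 64
- 2×Q3 + 1×Q1: time 22, value 60
- 1×Q3 + 1×Q4: time 21, value 54
Best: 64 marks.

64 marks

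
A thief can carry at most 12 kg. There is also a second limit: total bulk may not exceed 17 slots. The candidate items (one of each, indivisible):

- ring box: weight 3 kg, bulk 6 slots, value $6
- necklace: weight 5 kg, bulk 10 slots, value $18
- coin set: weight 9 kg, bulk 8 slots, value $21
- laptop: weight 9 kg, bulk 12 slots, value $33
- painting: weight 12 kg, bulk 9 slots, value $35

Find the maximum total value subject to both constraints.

Feasible sets respecting both limits:
- painting: weight 12, bulk 9, value 35
- laptop: weight 9, bulk 12, value 33
- ring box+coin set: weight 12, bulk 14, value 27
- ring box+necklace: weight 8, bulk 16, value 24
Best: $35.

$35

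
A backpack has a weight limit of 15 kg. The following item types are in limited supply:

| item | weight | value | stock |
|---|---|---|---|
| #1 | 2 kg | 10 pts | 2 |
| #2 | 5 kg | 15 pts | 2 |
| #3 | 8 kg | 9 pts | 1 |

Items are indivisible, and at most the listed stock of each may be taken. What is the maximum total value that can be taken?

Best selections within weight 15 and stock limits:
- 2×#1 + 2×#2: weight 14, value 50
- 1×#1 + 2×#2: weight 12, value 40
- 2×#1 + 1×#2: weight 9, value 35
Best: 50 pts.

50 pts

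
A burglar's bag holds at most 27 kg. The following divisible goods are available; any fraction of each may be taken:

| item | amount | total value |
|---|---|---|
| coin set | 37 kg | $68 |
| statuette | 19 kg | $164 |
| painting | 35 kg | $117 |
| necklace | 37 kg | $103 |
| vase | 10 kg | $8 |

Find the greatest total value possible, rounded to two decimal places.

Take in order of value per unit:
- statuette (164/19 per unit): all 19 → value 164, running total 164.00
- painting (117/35 per unit): 8 of 35 → value 8×117/35 = 26.7429, running total 190.74
Total 190.74.

190.74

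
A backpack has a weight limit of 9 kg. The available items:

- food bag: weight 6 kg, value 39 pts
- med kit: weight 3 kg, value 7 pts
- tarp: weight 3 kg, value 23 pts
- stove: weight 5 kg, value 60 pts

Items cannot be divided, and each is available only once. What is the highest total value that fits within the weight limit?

Check high-value combinations within 9 kg:
- tarp+stove: weight 3+5=8, value 23+60=83
- med kit+stove: weight 3+5=8, value 7+60=67
- food bag+tarp: weight 6+3=9, value 39+23=62
- stove: weight 5, value 60
- food bag+med kit: weight 6+3=9, value 39+7=46
Best: 83 pts.

83 pts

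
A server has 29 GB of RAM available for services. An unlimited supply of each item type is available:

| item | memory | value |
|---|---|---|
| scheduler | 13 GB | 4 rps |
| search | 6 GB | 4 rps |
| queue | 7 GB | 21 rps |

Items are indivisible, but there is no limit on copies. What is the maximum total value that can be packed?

84 rps

Best value-per-unit is queue at 21/7, and filling with it alone uses memory 4×7=28. No mix of the others beats 4×21 = 84.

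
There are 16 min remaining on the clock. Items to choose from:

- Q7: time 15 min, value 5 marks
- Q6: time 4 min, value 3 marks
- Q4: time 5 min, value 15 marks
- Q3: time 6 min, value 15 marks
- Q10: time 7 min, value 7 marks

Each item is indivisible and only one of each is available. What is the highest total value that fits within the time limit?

33 marks

Check high-value combinations within 16 min:
- Q6+Q4+Q3: time 4+5+6=15, value 3+15+15=33
- Q4+Q3: time 5+6=11, value 15+15=30
- Q6+Q4+Q10: time 4+5+7=16, value 3+15+7=25
Best: 33 marks.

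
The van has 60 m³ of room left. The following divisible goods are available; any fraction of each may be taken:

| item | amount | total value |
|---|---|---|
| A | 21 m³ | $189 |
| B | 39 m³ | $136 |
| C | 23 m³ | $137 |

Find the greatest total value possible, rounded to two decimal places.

Take in order of value per unit:
- A (189/21 per unit): all 21 → value 189, running total 189.00
- C (137/23 per unit): all 23 → value 137, running total 326.00
- B (136/39 per unit): 16 of 39 → value 16×136/39 = 55.7949, running total 381.79
Total 381.79.

381.79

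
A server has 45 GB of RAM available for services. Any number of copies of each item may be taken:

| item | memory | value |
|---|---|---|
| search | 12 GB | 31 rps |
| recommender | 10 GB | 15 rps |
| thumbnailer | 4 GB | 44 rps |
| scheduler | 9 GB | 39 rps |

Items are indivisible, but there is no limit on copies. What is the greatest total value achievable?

484 rps

Best value-per-unit is thumbnailer at 44/4, and filling with it alone uses memory 11×4=44. No mix of the others beats 11×44 = 484.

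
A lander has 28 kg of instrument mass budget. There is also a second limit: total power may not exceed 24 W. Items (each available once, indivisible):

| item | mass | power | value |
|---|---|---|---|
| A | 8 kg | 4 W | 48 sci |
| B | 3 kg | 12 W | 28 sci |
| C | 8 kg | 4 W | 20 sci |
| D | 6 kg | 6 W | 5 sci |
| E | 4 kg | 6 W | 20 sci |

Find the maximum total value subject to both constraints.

96 sci

Feasible sets respecting both limits:
- A+B+C: mass 19, power 20, value 96
- A+B+E: mass 15, power 22, value 96
- A+C+D+E: mass 26, power 20, value 93
Best: 96 sci.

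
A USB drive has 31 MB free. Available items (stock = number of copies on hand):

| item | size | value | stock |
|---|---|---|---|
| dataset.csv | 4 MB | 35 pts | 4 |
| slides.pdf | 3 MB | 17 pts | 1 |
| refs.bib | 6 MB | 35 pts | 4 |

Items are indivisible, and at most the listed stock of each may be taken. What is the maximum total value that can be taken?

227 pts

Best selections within size 31 and stock limits:
- 4×dataset.csv + 1×slides.pdf + 2×refs.bib: size 31, value 227
- 4×dataset.csv + 2×refs.bib: size 28, value 210
- 3×dataset.csv + 3×refs.bib: size 30, value 210
- 4×dataset.csv + 1×slides.pdf + 1×refs.bib: size 25, value 192
Best: 227 pts.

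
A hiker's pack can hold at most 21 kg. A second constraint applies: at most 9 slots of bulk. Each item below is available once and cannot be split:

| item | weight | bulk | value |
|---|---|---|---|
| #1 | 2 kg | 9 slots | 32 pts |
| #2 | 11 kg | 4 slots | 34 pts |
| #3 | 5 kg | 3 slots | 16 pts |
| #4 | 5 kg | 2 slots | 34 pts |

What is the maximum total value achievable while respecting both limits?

Feasible sets respecting both limits:
- #2+#3+#4: weight 21, bulk 9, value 84
- #2+#4: weight 16, bulk 6, value 68
- #2+#3: weight 16, bulk 7, value 50
- #3+#4: weight 10, bulk 5, value 50
Best: 84 pts.

84 pts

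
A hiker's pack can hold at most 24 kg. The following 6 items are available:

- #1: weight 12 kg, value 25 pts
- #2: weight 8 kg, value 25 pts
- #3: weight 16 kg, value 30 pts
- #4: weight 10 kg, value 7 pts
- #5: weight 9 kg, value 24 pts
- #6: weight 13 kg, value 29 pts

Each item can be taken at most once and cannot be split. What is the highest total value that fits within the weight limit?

This is a 0/1 knapsack; check combinations near the capacity.
- #2+#3: weight 8+16=24, value 25+30=55
- #2+#6: weight 8+13=21, value 25+29=54
- #5+#6: weight 9+13=22, value 24+29=53
Best: 55 pts.

55 pts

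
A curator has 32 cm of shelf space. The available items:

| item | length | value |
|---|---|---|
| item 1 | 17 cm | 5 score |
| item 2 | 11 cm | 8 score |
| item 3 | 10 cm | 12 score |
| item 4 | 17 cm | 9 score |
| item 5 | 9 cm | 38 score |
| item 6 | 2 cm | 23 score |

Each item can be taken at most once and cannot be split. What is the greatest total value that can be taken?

Check high-value combinations within 32 cm:
- item 2+item 3+item 5+item 6: length 11+10+9+2=32, value 8+12+38+23=81
- item 3+item 5+item 6: length 10+9+2=21, value 12+38+23=73
- item 4+item 5+item 6: length 17+9+2=28, value 9+38+23=70
- item 2+item 5+item 6: length 11+9+2=22, value 8+38+23=69
- item 1+item 5+item 6: length 17+9+2=28, value 5+38+23=66
Best: 81 score.

81 score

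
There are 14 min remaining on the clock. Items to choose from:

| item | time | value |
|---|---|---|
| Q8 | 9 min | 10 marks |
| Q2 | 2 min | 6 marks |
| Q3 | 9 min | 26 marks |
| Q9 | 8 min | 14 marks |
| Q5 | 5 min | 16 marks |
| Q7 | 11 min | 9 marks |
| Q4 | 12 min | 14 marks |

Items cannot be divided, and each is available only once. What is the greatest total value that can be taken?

Check high-value combinations within 14 min:
- Q3+Q5: time 9+5=14, value 26+16=42
- Q2+Q3: time 2+9=11, value 6+26=32
- Q9+Q5: time 8+5=13, value 14+16=30
- Q3: time 9, value 26
Best: 42 marks.

42 marks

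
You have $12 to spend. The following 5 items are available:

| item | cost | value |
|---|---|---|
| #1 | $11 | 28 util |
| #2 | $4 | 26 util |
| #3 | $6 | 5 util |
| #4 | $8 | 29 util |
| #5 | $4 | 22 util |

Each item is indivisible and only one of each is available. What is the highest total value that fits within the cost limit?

55 util

Check high-value combinations within $12:
- #2+#4: cost 4+8=12, value 26+29=55
- #4+#5: cost 8+4=12, value 29+22=51
- #2+#5: cost 4+4=8, value 26+22=48
Best: 55 util.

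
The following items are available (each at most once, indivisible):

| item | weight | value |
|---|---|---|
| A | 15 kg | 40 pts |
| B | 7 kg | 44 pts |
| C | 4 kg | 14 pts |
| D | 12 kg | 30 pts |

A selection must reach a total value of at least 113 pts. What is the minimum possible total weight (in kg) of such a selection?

34

Subsets with value ≥ 113, sorted by total weight:
- A+B+D: weight 34, value 114
- A+B+C+D: weight 38, value 128
Minimum weight: 34 kg.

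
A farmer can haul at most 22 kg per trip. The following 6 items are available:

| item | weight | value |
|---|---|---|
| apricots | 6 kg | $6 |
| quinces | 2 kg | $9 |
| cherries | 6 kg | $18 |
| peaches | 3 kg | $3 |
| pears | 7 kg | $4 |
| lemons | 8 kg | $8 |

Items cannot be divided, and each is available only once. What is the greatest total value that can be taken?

$41

Check high-value combinations within 22 kg:
- apricots+quinces+cherries+lemons: weight 6+2+6+8=22, value 6+9+18+8=41
- quinces+cherries+peaches+lemons: weight 2+6+3+8=19, value 9+18+3+8=38
- apricots+quinces+cherries+pears: weight 6+2+6+7=21, value 6+9+18+4=37
- apricots+quinces+cherries+peaches: weight 6+2+6+3=17, value 6+9+18+3=36
- quinces+cherries+lemons: weight 2+6+8=16, value 9+18+8=35
Best: $41.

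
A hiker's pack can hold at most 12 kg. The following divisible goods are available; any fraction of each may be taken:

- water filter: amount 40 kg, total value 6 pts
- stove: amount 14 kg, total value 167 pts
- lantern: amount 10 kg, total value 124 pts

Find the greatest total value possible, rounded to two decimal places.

147.86

Take in order of value per unit:
- lantern (124/10 per unit): all 10 → value 124, running total 124.00
- stove (167/14 per unit): 2 of 14 → value 2×167/14 = 23.8571, running total 147.86
Total 147.86.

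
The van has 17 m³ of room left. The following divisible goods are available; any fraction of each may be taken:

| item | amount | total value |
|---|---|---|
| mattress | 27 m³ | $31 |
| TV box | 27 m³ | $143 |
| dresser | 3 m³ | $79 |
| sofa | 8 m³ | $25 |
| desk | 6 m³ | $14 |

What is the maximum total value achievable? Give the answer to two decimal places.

153.15

Take in order of value per unit:
- dresser (79/3 per unit): all 3 → value 79, running total 79.00
- TV box (143/27 per unit): 14 of 27 → value 14×143/27 = 74.1481, running total 153.15
Total 153.15.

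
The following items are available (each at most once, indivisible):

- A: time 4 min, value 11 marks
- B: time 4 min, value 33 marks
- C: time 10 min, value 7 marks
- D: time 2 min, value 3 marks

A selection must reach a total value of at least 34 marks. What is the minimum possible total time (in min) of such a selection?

6

Subsets with value ≥ 34, sorted by total time:
- B+D: time 6, value 36
- A+B: time 8, value 44
Minimum time: 6 min.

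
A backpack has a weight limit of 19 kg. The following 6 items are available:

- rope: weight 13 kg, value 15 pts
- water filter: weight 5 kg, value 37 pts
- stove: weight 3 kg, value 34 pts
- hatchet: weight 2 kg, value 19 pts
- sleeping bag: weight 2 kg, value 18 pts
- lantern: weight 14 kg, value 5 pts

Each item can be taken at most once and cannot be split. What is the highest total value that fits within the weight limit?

108 pts

This is a 0/1 knapsack; check combinations near the capacity.
- water filter+stove+hatchet+sleeping bag: weight 5+3+2+2=12, value 37+34+19+18=108
- water filter+stove+hatchet: weight 5+3+2=10, value 37+34+19=90
- water filter+stove+sleeping bag: weight 5+3+2=10, value 37+34+18=89
- water filter+hatchet+sleeping bag: weight 5+2+2=9, value 37+19+18=74
- stove+hatchet+sleeping bag: weight 3+2+2=7, value 34+19+18=71
Best: 108 pts.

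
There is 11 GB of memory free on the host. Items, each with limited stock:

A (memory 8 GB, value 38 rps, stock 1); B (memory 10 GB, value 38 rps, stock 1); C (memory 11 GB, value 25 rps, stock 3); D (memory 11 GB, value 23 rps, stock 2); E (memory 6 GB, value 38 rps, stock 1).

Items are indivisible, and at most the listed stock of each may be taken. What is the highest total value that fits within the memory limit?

Top feasible selections:
- 1×E: memory 6, value 38
- 1×A: memory 8, value 38
Best: 38 rps.

38 rps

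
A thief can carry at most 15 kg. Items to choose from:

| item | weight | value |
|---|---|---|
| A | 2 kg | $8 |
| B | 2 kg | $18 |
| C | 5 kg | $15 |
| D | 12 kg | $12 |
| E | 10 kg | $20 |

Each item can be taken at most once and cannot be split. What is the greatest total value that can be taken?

Check high-value combinations within 15 kg:
- A+B+E: weight 2+2+10=14, value 8+18+20=46
- A+B+C: weight 2+2+5=9, value 8+18+15=41
- B+E: weight 2+10=12, value 18+20=38
- C+E: weight 5+10=15, value 15+20=35
Best: $46.

$46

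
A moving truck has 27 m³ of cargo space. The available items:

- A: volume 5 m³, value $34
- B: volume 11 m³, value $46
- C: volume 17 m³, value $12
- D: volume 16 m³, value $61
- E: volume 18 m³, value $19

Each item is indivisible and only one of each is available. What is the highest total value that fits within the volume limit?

$107

Check high-value combinations within 27 m³:
- B+D: volume 11+16=27, value 46+61=107
- A+D: volume 5+16=21, value 34+61=95
- A+B: volume 5+11=16, value 34+46=80
Best: $107.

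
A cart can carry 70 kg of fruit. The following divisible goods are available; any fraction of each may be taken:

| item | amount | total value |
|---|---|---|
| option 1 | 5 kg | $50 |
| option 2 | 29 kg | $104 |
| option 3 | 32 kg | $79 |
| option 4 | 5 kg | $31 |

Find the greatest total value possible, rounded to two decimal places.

261.53

Take in order of value per unit:
- option 1 (50/5 per unit): all 5 → value 50, running total 50.00
- option 4 (31/5 per unit): all 5 → value 31, running total 81.00
- option 2 (104/29 per unit): all 29 → value 104, running total 185.00
- option 3 (79/32 per unit): 31 of 32 → value 31×79/32 = 76.5313, running total 261.53
Total 261.53.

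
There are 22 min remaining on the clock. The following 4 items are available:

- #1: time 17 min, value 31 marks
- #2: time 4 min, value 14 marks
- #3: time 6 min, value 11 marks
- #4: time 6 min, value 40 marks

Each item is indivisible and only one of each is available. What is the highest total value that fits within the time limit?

65 marks

Check high-value combinations within 22 min:
- #2+#3+#4: time 4+6+6=16, value 14+11+40=65
- #2+#4: time 4+6=10, value 14+40=54
- #3+#4: time 6+6=12, value 11+40=51
- #1+#2: time 17+4=21, value 31+14=45
Best: 65 marks.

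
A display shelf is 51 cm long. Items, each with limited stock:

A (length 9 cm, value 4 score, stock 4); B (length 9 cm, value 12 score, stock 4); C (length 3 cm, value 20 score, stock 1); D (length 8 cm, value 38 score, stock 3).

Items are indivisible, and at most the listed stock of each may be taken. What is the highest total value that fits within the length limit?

Best selections within length 51 and stock limits:
- 2×B + 1×C + 3×D: length 45, value 158
- 1×A + 1×B + 1×C + 3×D: length 45, value 150
- 3×B + 3×D: length 51, value 150
Best: 158 score.

158 score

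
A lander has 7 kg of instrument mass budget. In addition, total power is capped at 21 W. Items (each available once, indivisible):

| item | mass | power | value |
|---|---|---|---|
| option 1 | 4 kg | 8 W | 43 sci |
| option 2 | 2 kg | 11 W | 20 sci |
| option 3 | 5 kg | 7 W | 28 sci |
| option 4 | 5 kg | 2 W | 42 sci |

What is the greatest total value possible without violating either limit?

Feasible sets respecting both limits:
- option 1+option 2: mass 6, power 19, value 63
- option 2+option 4: mass 7, power 13, value 62
- option 2+option 3: mass 7, power 18, value 48
Best: 63 sci.

63 sci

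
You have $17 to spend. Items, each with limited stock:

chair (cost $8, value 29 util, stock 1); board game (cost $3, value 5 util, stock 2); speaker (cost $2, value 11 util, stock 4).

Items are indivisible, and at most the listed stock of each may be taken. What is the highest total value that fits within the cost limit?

73 util

Best selections within cost 17 and stock limits:
- 1×chair + 4×speaker: cost 16, value 73
- 1×chair + 1×board game + 3×speaker: cost 17, value 67
- 1×chair + 3×speaker: cost 14, value 62
- 1×chair + 1×board game + 2×speaker: cost 15, value 56
Best: 73 util.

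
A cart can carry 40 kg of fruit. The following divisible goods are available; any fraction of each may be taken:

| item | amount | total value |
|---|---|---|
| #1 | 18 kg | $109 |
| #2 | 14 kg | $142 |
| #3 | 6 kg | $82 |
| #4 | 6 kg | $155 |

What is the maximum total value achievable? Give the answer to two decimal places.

463.78

Take in order of value per unit:
- #4 (155/6 per unit): all 6 → value 155, running total 155.00
- #3 (82/6 per unit): all 6 → value 82, running total 237.00
- #2 (142/14 per unit): all 14 → value 142, running total 379.00
- #1 (109/18 per unit): 14 of 18 → value 14×109/18 = 84.7778, running total 463.78
Total 463.78.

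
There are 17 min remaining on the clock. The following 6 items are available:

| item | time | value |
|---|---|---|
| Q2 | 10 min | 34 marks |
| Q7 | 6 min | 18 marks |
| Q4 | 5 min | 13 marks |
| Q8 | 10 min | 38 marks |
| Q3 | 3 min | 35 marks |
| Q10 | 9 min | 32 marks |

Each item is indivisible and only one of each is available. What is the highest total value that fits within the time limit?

80 marks

This is a 0/1 knapsack; check combinations near the capacity.
- Q4+Q3+Q10: time 5+3+9=17, value 13+35+32=80
- Q8+Q3: time 10+3=13, value 38+35=73
- Q2+Q3: time 10+3=13, value 34+35=69
Best: 80 marks.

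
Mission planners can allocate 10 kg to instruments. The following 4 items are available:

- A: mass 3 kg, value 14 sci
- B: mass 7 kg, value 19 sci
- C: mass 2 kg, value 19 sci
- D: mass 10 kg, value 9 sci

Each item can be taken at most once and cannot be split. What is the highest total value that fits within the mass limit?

Check high-value combinations within 10 kg:
- B+C: mass 7+2=9, value 19+19=38
- A+C: mass 3+2=5, value 14+19=33
- A+B: mass 3+7=10, value 14+19=33
Best: 38 sci.

38 sci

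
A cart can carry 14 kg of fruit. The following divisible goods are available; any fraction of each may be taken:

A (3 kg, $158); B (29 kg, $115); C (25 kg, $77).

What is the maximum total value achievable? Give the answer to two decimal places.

Take in order of value per unit:
- A (158/3 per unit): all 3 → value 158, running total 158.00
- B (115/29 per unit): 11 of 29 → value 11×115/29 = 43.6207, running total 201.62
Total 201.62.

201.62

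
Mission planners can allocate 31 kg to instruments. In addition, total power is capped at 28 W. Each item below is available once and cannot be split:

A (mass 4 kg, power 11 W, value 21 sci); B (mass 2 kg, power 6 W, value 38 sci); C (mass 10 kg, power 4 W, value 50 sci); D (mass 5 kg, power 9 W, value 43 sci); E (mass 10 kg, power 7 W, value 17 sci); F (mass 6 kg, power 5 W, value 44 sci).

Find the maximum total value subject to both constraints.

175 sci

Feasible sets respecting both limits:
- B+C+D+F: mass 23, power 24, value 175
- C+D+E+F: mass 31, power 25, value 154
- A+B+C+F: mass 22, power 26, value 153
- B+C+E+F: mass 28, power 22, value 149
Best: 175 sci.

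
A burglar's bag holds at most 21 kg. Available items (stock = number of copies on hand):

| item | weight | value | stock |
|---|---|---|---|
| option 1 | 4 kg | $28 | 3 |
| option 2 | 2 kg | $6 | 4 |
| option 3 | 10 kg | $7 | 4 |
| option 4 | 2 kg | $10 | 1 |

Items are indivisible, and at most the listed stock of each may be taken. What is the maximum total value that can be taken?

$112

Best selections within weight 21 and stock limits:
- 3×option 1 + 3×option 2 + 1×option 4: weight 20, value 112
- 3×option 1 + 4×option 2: weight 20, value 108
- 3×option 1 + 2×option 2 + 1×option 4: weight 18, value 106
Best: $112.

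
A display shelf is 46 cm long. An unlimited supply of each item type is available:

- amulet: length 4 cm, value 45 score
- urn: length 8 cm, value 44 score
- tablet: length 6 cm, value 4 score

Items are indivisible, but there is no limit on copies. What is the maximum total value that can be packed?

495 score

Best value-per-unit is amulet at 45/4, and filling with it alone uses length 11×4=44. No mix of the others beats 11×45 = 495.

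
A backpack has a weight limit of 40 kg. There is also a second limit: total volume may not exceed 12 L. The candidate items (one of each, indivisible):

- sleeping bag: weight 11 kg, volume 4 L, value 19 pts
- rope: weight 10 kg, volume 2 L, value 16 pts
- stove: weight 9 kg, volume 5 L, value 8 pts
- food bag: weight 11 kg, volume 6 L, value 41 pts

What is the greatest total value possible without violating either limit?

Feasible sets respecting both limits:
- sleeping bag+rope+food bag: weight 32, volume 12, value 76
- sleeping bag+food bag: weight 22, volume 10, value 60
- rope+food bag: weight 21, volume 8, value 57
Best: 76 pts.

76 pts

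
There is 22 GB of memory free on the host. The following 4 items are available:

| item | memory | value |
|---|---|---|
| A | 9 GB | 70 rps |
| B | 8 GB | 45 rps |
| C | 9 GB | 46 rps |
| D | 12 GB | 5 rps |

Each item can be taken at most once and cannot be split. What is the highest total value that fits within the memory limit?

Check high-value combinations within 22 GB:
- A+C: memory 9+9=18, value 70+46=116
- A+B: memory 9+8=17, value 70+45=115
- B+C: memory 8+9=17, value 45+46=91
- A+D: memory 9+12=21, value 70+5=75
Best: 116 rps.

116 rps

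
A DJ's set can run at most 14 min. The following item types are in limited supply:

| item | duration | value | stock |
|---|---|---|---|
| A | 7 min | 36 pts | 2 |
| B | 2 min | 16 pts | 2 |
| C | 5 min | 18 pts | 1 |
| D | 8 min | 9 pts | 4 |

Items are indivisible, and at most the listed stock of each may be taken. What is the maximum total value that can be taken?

72 pts

Best selections within duration 14 and stock limits:
- 2×A: duration 14, value 72
- 1×A + 1×B + 1×C: duration 14, value 70
- 1×A + 2×B: duration 11, value 68
Best: 72 pts.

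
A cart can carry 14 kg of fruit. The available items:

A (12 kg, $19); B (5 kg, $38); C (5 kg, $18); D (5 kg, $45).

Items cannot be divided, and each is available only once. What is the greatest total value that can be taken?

$83

Check high-value combinations within 14 kg:
- B+D: weight 5+5=10, value 38+45=83
- C+D: weight 5+5=10, value 18+45=63
- B+C: weight 5+5=10, value 38+18=56
- D: weight 5, value 45
Best: $83.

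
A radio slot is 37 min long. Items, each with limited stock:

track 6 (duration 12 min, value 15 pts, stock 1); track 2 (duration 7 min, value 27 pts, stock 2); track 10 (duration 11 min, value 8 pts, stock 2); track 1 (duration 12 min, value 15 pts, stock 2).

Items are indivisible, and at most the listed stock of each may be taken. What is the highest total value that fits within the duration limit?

77 pts

Top feasible selections:
- 2×track 2 + 1×track 10 + 1×track 1: duration 37, value 77
- 1×track 6 + 2×track 2 + 1×track 10: duration 37, value 77
- 2×track 2 + 2×track 10: duration 36, value 70
Best: 77 pts.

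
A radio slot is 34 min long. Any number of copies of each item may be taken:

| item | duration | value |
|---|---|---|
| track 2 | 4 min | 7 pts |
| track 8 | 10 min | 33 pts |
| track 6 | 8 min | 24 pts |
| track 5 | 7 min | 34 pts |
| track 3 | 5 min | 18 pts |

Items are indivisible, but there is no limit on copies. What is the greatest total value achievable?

154 pts

Best value-per-unit is track 5 at 34/7; filling with it alone gives 4×34 = 136.
Optimal mix: 4×track 5 + 1×track 3 → duration 33, value 154.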